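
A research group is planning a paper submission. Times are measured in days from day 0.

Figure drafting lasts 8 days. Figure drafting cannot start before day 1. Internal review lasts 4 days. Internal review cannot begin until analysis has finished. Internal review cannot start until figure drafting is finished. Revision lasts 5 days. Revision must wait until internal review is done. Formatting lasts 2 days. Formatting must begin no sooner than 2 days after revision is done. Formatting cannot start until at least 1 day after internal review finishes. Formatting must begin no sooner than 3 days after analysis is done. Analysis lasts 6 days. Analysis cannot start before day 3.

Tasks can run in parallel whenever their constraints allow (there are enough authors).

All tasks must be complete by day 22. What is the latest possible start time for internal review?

9

To finish by day 22, formatting (duration 2) must start no later than day 20.
Revision must finish before formatting (must start by day 20, minus 2-day gap → day 18). With a 5-day duration, revision must start by 18 − 5 = day 13.
For internal review: revision (must start by day 13); formatting (must start by day 20, minus 1-day gap → day 19). The most restrictive is day 13; with a 4-day duration, internal review must start by day 9.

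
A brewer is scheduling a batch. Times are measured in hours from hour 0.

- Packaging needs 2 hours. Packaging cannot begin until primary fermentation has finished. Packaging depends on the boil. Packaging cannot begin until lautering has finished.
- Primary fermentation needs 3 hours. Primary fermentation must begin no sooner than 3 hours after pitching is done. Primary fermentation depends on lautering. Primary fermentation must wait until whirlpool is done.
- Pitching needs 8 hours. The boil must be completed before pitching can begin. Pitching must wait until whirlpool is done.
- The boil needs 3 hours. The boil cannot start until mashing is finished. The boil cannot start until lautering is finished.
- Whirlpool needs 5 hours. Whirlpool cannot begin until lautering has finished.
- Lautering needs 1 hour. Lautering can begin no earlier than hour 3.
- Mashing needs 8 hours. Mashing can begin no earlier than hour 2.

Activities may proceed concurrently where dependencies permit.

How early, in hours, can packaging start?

After its own release at hour 3, lautering can start at hour 3 and finishes at hour 4.
Whirlpool waits on lautering (finishes hour 4), so it starts at hour 4 and finishes at 4 + 5 = hour 9.
Mashing cannot begin until its own release at hour 2. It runs from hour 2 to 2 + 8 = hour 10.
For the boil: mashing (finishes hour 10); lautering (finishes hour 4). Taking the maximum gives a start of hour 10, and it finishes at 10 + 3 = hour 13.
Pitching has to wait for the boil (finishes hour 13); whirlpool (finishes hour 9). The latest of these is hour 13, so pitching runs hour 13 to 13 + 8 = hour 21.
Primary fermentation has to wait for pitching (finishes hour 21, plus 3-hour gap → hour 24); lautering (finishes hour 4); whirlpool (finishes hour 9). The latest of these is hour 24, so primary fermentation runs hour 24 to 24 + 3 = hour 27.
Packaging waits on primary fermentation (finishes hour 27); the boil (finishes hour 13); lautering (finishes hour 4). The latest of these is hour 27, which is the earliest packaging can start.

27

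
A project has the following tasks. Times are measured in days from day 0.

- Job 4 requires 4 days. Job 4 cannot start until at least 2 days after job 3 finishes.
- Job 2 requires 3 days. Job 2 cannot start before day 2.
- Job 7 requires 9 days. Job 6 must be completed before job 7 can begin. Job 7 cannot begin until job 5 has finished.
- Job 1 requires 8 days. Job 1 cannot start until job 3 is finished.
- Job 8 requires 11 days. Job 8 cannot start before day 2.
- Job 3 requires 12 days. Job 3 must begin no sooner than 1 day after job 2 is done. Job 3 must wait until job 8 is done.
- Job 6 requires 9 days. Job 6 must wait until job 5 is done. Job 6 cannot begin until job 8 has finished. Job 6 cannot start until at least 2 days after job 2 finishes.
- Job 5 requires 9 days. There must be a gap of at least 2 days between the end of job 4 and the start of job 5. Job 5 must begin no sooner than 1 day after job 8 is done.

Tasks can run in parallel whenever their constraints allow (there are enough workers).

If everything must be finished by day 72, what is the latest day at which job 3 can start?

25

Nothing follows job 1; the deadline of day 72 is its only limit. It must start by 72 − 8 = day 64.
To finish by day 72, job 7 (duration 9) must start no later than day 63.
Job 6 has to be done before job 7 (must start by day 63). That means finishing by day 63, i.e. starting by 63 − 9 = day 54.
Job 5 feeds job 6 (must start by day 54); job 7 (must start by day 63). Taking the minimum, job 5 must finish by day 54 and start by 54 − 9 = day 45.
Job 4 has to be done before job 5 (must start by day 45, minus 2-day gap → day 43). That means finishing by day 43, i.e. starting by 43 − 4 = day 39.
Job 3 must finish in time for job 1 (must start by day 64); job 4 (must start by day 39, minus 2-day gap → day 37). The tightest is day 37, so job 3 must start by 37 − 12 = day 25.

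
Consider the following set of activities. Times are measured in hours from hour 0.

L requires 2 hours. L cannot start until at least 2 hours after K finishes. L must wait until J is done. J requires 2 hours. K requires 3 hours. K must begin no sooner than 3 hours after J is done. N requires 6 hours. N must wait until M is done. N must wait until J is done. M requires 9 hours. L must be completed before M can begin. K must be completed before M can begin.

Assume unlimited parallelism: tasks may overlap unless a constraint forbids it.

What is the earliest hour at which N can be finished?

27

J has no prerequisites, so it starts at hour 0 and finishes at hour 2.
K waits on J (finishes hour 2, plus 3-hour gap → hour 5), so it starts at hour 5 and finishes at 5 + 3 = hour 8.
L has to wait for K (finishes hour 8, plus 2-hour gap → hour 10); J (finishes hour 2). The latest of these is hour 10, so L runs hour 10 to 10 + 2 = hour 12.
M cannot start until L (finishes hour 12); K (finishes hour 8). The controlling bound is hour 12, so M finishes at 12 + 9 = hour 21.
N cannot start until M (finishes hour 21); J (finishes hour 2). The controlling bound is hour 21, so N finishes at 21 + 6 = hour 27.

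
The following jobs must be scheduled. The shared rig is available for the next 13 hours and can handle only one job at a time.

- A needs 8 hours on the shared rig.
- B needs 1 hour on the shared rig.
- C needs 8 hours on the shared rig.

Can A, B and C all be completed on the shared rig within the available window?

Running back to back, the jobs need 8 + 1 + 8 = 17 hours on the shared rig.
Since 17 > 13, they cannot all fit.

No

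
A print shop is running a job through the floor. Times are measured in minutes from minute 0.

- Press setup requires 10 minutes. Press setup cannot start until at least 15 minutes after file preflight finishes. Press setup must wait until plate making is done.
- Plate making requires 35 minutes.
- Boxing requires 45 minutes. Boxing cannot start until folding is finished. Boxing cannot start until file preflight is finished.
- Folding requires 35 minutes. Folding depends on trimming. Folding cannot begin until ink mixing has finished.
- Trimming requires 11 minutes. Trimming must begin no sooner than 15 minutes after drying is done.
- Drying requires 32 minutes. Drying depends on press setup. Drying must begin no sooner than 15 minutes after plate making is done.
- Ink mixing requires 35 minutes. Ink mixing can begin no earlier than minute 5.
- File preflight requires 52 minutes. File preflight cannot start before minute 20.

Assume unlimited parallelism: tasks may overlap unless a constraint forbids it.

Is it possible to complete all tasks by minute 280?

After its own release at minute 5, ink mixing can start at minute 5 and finishes at minute 40.
Plate making has no prerequisites, so it starts at minute 0 and finishes at minute 35.
After its own release at minute 20, file preflight can start at minute 20 and finishes at minute 72.
Press setup has to wait for file preflight (finishes minute 72, plus 15-minute gap → minute 87); plate making (finishes minute 35). The latest of these is minute 87, so press setup runs minute 87 to 87 + 10 = minute 97.
For drying: press setup (finishes minute 97); plate making (finishes minute 35, plus 15-minute gap → minute 50). Taking the maximum gives a start of minute 97, and it finishes at 97 + 32 = minute 129.
Trimming cannot begin until drying (finishes minute 129, plus 15-minute gap → minute 144). It runs from minute 144 to 144 + 11 = minute 155.
Folding has to wait for trimming (finishes minute 155); ink mixing (finishes minute 40). The latest of these is minute 155, so folding runs minute 155 to 155 + 35 = minute 190.
For boxing: folding (finishes minute 190); file preflight (finishes minute 72). Taking the maximum gives a start of minute 190, and it finishes at 190 + 45 = minute 235.
Every task is finished by minute 235, which is no later than the deadline of 280, so the schedule is feasible.

Yes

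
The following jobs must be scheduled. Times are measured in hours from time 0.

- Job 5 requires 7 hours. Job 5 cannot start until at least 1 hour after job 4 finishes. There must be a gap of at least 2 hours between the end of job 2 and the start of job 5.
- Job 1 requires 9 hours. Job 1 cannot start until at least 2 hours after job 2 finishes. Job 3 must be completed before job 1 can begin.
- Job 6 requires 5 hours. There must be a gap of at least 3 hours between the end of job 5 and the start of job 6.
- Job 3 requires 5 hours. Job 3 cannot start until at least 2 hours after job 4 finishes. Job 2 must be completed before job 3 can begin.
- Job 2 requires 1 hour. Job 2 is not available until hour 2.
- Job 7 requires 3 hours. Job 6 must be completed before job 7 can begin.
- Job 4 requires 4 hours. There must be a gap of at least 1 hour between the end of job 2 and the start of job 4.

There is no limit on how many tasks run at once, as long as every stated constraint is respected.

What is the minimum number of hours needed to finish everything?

Job 2 waits on its own release at hour 2, so it starts at hour 2 and finishes at 2 + 1 = hour 3.
Job 4 waits on job 2 (finishes hour 3, plus 1-hour gap → hour 4), so it starts at hour 4 and finishes at 4 + 4 = hour 8.
Job 5 needs all of job 4 (finishes hour 8, plus 1-hour gap → hour 9); job 2 (finishes hour 3, plus 2-hour gap → hour 5). That puts its earliest start at hour 9; it finishes at 9 + 7 = hour 16.
Job 6 waits on job 5 (finishes hour 16, plus 3-hour gap → hour 19), so it starts at hour 19 and finishes at 19 + 5 = hour 24.
Job 7 waits on job 6 (finishes hour 24), so it starts at hour 24 and finishes at 24 + 3 = hour 27.
Job 3 has to wait for job 4 (finishes hour 8, plus 2-hour gap → hour 10); job 2 (finishes hour 3). The latest of these is hour 10, so job 3 runs hour 10 to 10 + 5 = hour 15.
Job 1 has to wait for job 2 (finishes hour 3, plus 2-hour gap → hour 5); job 3 (finishes hour 15). The latest of these is hour 15, so job 1 runs hour 15 to 15 + 9 = hour 24.
All tasks are finished once the last one completes. Finish times: Job 1 at 24, Job 2 at 3, Job 3 at 15, Job 4 at 8, Job 5 at 16, Job 6 at 24, Job 7 at 27. The latest is hour 27.

27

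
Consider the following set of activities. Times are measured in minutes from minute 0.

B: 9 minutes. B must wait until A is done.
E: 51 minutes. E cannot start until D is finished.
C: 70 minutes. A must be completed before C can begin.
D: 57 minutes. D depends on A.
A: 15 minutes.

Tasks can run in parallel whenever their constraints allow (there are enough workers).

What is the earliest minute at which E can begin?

72

A can start immediately at minute 0; it finishes at minute 15.
D cannot begin until A (finishes minute 15). It runs from minute 15 to 15 + 57 = minute 72.
E waits on D (finishes minute 72), so the earliest it can start is minute 72.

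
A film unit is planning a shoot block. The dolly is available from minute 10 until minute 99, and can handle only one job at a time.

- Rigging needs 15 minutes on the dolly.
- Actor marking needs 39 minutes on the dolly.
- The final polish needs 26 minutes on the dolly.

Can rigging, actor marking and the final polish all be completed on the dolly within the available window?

Yes

The dolly window is 99 − 10 = 89 minutes.
Running back to back, the jobs need 15 + 39 + 26 = 80 minutes on the dolly.
Since 80 ≤ 89, they fit within the window.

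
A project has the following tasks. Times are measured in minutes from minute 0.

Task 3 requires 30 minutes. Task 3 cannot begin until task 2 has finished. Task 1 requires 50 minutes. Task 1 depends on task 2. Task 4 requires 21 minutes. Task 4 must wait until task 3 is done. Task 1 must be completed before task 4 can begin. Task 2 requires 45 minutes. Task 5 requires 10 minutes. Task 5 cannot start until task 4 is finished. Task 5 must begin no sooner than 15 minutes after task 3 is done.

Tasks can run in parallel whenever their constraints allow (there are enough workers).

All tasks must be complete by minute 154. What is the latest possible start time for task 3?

93

To finish by minute 154, task 5 (duration 10) must start no later than minute 144.
Since task 5 (must start by minute 144) depends on it, task 4 must finish by minute 144. Backing off its 21-minute duration gives a latest start of minute 123.
For task 3: task 4 (must start by minute 123); task 5 (must start by minute 144, minus 15-minute gap → minute 129). The most restrictive is minute 123; with a 30-minute duration, task 3 must start by minute 93.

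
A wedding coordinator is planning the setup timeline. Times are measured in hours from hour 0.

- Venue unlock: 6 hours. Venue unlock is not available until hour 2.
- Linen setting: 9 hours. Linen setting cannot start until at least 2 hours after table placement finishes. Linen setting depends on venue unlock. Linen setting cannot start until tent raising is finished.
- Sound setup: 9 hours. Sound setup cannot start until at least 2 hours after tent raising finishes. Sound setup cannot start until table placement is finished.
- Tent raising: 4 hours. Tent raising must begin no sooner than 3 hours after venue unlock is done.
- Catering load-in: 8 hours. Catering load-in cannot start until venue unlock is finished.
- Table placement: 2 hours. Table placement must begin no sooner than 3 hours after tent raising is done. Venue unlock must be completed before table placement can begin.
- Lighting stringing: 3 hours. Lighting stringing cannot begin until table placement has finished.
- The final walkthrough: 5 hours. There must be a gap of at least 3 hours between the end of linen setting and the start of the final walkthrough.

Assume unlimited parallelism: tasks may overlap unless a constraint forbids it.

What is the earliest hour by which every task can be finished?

Venue unlock waits on its own release at hour 2, so it starts at hour 2 and finishes at 2 + 6 = hour 8.
Catering load-in cannot begin until venue unlock (finishes hour 8). It runs from hour 8 to 8 + 8 = hour 16.
Tent raising waits on venue unlock (finishes hour 8, plus 3-hour gap → hour 11), so it starts at hour 11 and finishes at 11 + 4 = hour 15.
For table placement: tent raising (finishes hour 15, plus 3-hour gap → hour 18); venue unlock (finishes hour 8). Taking the maximum gives a start of hour 18, and it finishes at 18 + 2 = hour 20.
For sound setup: tent raising (finishes hour 15, plus 2-hour gap → hour 17); table placement (finishes hour 20). Taking the maximum gives a start of hour 20, and it finishes at 20 + 9 = hour 29.
Lighting stringing cannot begin until table placement (finishes hour 20). It runs from hour 20 to 20 + 3 = hour 23.
Linen setting has to wait for table placement (finishes hour 20, plus 2-hour gap → hour 22); venue unlock (finishes hour 8); tent raising (finishes hour 15). The latest of these is hour 22, so linen setting runs hour 22 to 22 + 9 = hour 31.
The final walkthrough cannot begin until linen setting (finishes hour 31, plus 3-hour gap → hour 34). It runs from hour 34 to 34 + 5 = hour 39.
All tasks are finished once the last one completes. Finish times: Venue unlock at 8, Tent raising at 15, Table placement at 20, Linen setting at 31, Lighting stringing at 23, Sound setup at 29, Catering load-in at 16, The final walkthrough at 39. The latest is hour 39.

39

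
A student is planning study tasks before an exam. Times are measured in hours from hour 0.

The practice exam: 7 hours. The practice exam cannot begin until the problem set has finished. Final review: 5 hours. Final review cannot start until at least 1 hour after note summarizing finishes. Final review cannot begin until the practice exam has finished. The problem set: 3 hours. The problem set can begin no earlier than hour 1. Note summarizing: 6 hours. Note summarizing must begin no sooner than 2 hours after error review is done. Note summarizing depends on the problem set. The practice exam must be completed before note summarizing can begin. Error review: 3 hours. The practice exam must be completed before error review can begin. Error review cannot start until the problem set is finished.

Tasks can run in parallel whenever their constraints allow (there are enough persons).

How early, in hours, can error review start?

11

The problem set waits on its own release at hour 1, so it starts at hour 1 and finishes at 1 + 3 = hour 4.
After the problem set (finishes hour 4), the practice exam can start at hour 4 and finishes at hour 11.
Error review waits on the practice exam (finishes hour 11); the problem set (finishes hour 4). The latest of these is hour 11, which is the earliest error review can start.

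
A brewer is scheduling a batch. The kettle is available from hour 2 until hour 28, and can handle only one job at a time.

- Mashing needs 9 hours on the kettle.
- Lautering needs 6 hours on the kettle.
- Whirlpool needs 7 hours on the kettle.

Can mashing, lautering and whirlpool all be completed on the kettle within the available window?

The kettle window is 28 − 2 = 26 hours.
Running back to back, the jobs need 9 + 6 + 7 = 22 hours on the kettle.
Since 22 ≤ 26, they fit within the window.

Yes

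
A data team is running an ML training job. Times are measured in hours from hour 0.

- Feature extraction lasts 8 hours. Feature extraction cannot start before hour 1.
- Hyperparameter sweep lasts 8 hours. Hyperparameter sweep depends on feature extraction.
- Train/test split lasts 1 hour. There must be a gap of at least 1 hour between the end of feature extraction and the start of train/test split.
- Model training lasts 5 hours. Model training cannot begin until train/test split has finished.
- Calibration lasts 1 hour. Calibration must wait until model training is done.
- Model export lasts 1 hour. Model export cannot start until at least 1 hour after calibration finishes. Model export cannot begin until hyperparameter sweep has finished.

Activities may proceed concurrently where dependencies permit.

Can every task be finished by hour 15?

No

Feature extraction cannot begin until its own release at hour 1. It runs from hour 1 to 1 + 8 = hour 9.
After feature extraction (finishes hour 9), hyperparameter sweep can start at hour 9 and finishes at hour 17.
Train/test split waits on feature extraction (finishes hour 9, plus 1-hour gap → hour 10), so it starts at hour 10 and finishes at 10 + 1 = hour 11.
After train/test split (finishes hour 11), model training can start at hour 11 and finishes at hour 16.
Calibration cannot begin until model training (finishes hour 16). It runs from hour 16 to 16 + 1 = hour 17.
For model export: calibration (finishes hour 17, plus 1-hour gap → hour 18); hyperparameter sweep (finishes hour 17). Taking the maximum gives a start of hour 18, and it finishes at 18 + 1 = hour 19.
The earliest everything can be done is hour 19, which is after the deadline of 15, so it is not possible.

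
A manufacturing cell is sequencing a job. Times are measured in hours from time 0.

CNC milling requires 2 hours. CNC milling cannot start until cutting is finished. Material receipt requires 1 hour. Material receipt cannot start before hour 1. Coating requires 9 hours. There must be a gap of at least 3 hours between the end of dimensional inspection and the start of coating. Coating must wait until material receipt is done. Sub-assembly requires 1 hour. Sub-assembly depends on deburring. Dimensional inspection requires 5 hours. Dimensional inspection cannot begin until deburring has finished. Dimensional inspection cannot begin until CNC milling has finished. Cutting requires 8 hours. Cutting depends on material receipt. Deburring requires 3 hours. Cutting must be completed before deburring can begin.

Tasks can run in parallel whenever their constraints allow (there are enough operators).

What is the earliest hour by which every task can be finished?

Material receipt waits on its own release at hour 1, so it starts at hour 1 and finishes at 1 + 1 = hour 2.
Cutting waits on material receipt (finishes hour 2), so it starts at hour 2 and finishes at 2 + 8 = hour 10.
After cutting (finishes hour 10), CNC milling can start at hour 10 and finishes at hour 12.
Deburring waits on cutting (finishes hour 10), so it starts at hour 10 and finishes at 10 + 3 = hour 13.
Sub-assembly waits on deburring (finishes hour 13), so it starts at hour 13 and finishes at 13 + 1 = hour 14.
Dimensional inspection needs all of deburring (finishes hour 13); CNC milling (finishes hour 12). That puts its earliest start at hour 13; it finishes at 13 + 5 = hour 18.
Coating needs all of dimensional inspection (finishes hour 18, plus 3-hour gap → hour 21); material receipt (finishes hour 2). That puts its earliest start at hour 21; it finishes at 21 + 9 = hour 30.
All tasks are finished once the last one completes. Finish times: Material receipt at 2, Cutting at 10, Deburring at 13, CNC milling at 12, Dimensional inspection at 18, Coating at 30, Sub-assembly at 14. The latest is hour 30.

30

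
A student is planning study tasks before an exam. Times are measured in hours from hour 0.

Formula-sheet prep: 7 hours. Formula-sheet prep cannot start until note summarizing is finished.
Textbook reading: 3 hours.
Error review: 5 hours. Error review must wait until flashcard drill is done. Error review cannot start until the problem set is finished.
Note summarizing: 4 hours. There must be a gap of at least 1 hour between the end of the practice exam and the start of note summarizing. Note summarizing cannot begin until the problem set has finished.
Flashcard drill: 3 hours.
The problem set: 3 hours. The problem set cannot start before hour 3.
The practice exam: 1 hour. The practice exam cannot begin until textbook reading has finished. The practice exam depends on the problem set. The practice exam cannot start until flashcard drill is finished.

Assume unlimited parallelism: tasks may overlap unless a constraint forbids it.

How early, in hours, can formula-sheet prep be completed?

Flashcard drill has no prerequisites, so it starts at hour 0 and finishes at hour 3.
The problem set cannot begin until its own release at hour 3. It runs from hour 3 to 3 + 3 = hour 6.
Nothing blocks textbook reading, so it runs from hour 0 to hour 3.
For the practice exam: textbook reading (finishes hour 3); the problem set (finishes hour 6); flashcard drill (finishes hour 3). Taking the maximum gives a start of hour 6, and it finishes at 6 + 1 = hour 7.
Note summarizing has to wait for the practice exam (finishes hour 7, plus 1-hour gap → hour 8); the problem set (finishes hour 6). The latest of these is hour 8, so note summarizing runs hour 8 to 8 + 4 = hour 12.
Formula-sheet prep cannot begin until note summarizing (finishes hour 12). It runs from hour 12 to 12 + 7 = hour 19.

19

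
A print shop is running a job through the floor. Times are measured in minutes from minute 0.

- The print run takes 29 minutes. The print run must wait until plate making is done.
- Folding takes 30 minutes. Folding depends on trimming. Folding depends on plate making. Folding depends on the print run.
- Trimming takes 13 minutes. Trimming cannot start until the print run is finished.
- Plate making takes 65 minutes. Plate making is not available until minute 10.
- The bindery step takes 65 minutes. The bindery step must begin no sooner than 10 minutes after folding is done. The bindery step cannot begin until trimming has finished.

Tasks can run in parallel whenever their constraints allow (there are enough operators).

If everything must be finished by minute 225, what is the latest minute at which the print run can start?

To finish by minute 225, the bindery step (duration 65) must start no later than minute 160.
Since the bindery step (must start by minute 160, minus 10-minute gap → minute 150) depends on it, folding must finish by minute 150. Backing off its 30-minute duration gives a latest start of minute 120.
Trimming must finish in time for folding (must start by minute 120); the bindery step (must start by minute 160). The tightest is minute 120, so trimming must start by 120 − 13 = minute 107.
The print run has several dependents: trimming (must start by minute 107); folding (must start by minute 120). The earliest of those limits is minute 107, so the print run must start by 107 − 29 = minute 78.

78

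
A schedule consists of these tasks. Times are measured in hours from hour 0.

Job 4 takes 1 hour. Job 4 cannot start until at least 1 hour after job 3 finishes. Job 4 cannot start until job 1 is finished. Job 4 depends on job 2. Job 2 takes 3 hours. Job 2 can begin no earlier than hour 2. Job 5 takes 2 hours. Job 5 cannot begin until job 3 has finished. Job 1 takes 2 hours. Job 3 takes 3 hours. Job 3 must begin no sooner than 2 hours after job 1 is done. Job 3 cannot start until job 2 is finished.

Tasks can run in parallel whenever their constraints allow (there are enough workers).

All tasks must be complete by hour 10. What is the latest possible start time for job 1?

Job 4 must finish by hour 10; it takes 1 hour, so it must start by 10 − 1 = hour 9.
Nothing follows job 5; the deadline of hour 10 is its only limit. It must start by 10 − 2 = hour 8.
Job 3 has several dependents: job 4 (must start by hour 9, minus 1-hour gap → hour 8); job 5 (must start by hour 8). The earliest of those limits is hour 8, so job 3 must start by 8 − 3 = hour 5.
Job 1 has several dependents: job 3 (must start by hour 5, minus 2-hour gap → hour 3); job 4 (must start by hour 9). The earliest of those limits is hour 3, so job 1 must start by 3 − 2 = hour 1.

1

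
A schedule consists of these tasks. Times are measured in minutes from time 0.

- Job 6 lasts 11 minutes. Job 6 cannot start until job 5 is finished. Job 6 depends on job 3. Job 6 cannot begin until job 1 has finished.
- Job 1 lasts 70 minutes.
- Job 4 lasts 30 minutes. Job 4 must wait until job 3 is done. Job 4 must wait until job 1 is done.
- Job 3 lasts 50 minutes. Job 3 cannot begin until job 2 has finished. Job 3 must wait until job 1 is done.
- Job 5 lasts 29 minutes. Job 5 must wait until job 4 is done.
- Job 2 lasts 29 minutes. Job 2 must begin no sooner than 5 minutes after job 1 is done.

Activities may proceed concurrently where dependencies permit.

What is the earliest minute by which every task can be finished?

Job 1 has no prerequisites, so it starts at minute 0 and finishes at minute 70.
Job 2 waits on job 1 (finishes minute 70, plus 5-minute gap → minute 75), so it starts at minute 75 and finishes at 75 + 29 = minute 104.
For job 3: job 2 (finishes minute 104); job 1 (finishes minute 70). Taking the maximum gives a start of minute 104, and it finishes at 104 + 50 = minute 154.
Job 4 has to wait for job 3 (finishes minute 154); job 1 (finishes minute 70). The latest of these is minute 154, so job 4 runs minute 154 to 154 + 30 = minute 184.
Job 5 waits on job 4 (finishes minute 184), so it starts at minute 184 and finishes at 184 + 29 = minute 213.
For job 6: job 5 (finishes minute 213); job 3 (finishes minute 154); job 1 (finishes minute 70). Taking the maximum gives a start of minute 213, and it finishes at 213 + 11 = minute 224.
All tasks are finished once the last one completes. Finish times: Job 1 at 70, Job 2 at 104, Job 3 at 154, Job 4 at 184, Job 5 at 213, Job 6 at 224. The latest is minute 224.

224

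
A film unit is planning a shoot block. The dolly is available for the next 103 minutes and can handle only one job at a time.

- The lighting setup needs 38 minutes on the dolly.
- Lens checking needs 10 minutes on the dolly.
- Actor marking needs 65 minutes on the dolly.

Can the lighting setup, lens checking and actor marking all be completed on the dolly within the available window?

No

Running back to back, the jobs need 38 + 10 + 65 = 113 minutes on the dolly.
Since 113 > 103, they cannot all fit.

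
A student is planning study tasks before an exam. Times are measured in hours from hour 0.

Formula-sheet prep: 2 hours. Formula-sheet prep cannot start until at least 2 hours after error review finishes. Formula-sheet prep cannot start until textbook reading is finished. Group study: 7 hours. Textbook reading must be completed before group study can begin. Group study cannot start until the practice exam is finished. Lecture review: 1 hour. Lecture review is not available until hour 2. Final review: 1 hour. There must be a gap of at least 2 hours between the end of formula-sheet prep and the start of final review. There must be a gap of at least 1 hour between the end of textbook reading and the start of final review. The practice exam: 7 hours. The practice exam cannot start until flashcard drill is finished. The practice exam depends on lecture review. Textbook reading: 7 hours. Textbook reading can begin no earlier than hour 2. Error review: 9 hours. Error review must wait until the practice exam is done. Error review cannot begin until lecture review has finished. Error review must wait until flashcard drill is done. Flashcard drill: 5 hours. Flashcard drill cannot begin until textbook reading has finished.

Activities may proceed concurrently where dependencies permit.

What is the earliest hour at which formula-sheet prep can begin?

32

Lecture review cannot begin until its own release at hour 2. It runs from hour 2 to 2 + 1 = hour 3.
Textbook reading cannot begin until its own release at hour 2. It runs from hour 2 to 2 + 7 = hour 9.
Flashcard drill waits on textbook reading (finishes hour 9), so it starts at hour 9 and finishes at 9 + 5 = hour 14.
The practice exam needs all of flashcard drill (finishes hour 14); lecture review (finishes hour 3). That puts its earliest start at hour 14; it finishes at 14 + 7 = hour 21.
Error review has to wait for the practice exam (finishes hour 21); lecture review (finishes hour 3); flashcard drill (finishes hour 14). The latest of these is hour 21, so error review runs hour 21 to 21 + 9 = hour 30.
Formula-sheet prep waits on error review (finishes hour 30, plus 2-hour gap → hour 32); textbook reading (finishes hour 9). The latest of these is hour 32, which is the earliest formula-sheet prep can start.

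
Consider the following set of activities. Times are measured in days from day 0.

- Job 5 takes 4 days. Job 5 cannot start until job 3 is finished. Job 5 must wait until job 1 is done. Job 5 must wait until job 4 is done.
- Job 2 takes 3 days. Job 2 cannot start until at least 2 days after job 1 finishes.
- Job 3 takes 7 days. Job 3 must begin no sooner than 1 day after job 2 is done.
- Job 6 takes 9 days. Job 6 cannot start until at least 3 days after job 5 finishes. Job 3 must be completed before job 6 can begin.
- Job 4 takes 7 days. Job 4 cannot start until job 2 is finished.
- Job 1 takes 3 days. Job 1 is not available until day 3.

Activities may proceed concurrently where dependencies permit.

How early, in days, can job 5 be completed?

Job 1 cannot begin until its own release at day 3. It runs from day 3 to 3 + 3 = day 6.
Job 2 cannot begin until job 1 (finishes day 6, plus 2-day gap → day 8). It runs from day 8 to 8 + 3 = day 11.
Job 4 waits on job 2 (finishes day 11), so it starts at day 11 and finishes at 11 + 7 = day 18.
After job 2 (finishes day 11, plus 1-day gap → day 12), job 3 can start at day 12 and finishes at day 19.
For job 5: job 3 (finishes day 19); job 1 (finishes day 6); job 4 (finishes day 18). Taking the maximum gives a start of day 19, and it finishes at 19 + 4 = day 23.

23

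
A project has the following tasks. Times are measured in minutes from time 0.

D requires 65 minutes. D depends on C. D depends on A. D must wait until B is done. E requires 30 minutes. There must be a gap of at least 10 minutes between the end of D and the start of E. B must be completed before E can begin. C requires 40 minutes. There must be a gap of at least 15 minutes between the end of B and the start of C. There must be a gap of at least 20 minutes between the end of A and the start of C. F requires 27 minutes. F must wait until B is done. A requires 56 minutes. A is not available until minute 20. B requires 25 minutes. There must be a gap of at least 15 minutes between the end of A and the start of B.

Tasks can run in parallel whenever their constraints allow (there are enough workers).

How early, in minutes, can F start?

A waits on its own release at minute 20, so it starts at minute 20 and finishes at 20 + 56 = minute 76.
B cannot begin until A (finishes minute 76, plus 15-minute gap → minute 91). It runs from minute 91 to 91 + 25 = minute 116.
F waits on B (finishes minute 116), so the earliest it can start is minute 116.

116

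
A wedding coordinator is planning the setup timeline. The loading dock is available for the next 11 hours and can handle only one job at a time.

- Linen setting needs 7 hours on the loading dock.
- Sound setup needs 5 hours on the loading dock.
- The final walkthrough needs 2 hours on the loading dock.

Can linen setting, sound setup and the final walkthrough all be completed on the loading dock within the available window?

No

Running back to back, the jobs need 7 + 5 + 2 = 14 hours on the loading dock.
Since 14 > 11, they cannot all fit.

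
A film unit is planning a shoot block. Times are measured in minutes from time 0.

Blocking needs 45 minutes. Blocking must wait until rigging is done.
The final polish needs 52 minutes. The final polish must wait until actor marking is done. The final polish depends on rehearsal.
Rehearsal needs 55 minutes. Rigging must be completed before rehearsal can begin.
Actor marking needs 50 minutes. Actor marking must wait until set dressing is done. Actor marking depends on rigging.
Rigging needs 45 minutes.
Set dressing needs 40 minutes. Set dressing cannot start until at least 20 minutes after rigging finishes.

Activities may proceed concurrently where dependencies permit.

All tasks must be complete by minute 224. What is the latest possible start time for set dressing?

The final polish has no dependents, so it just needs to finish by minute 224. Starting by 224 − 52 = minute 172 achieves that.
Actor marking has to be done before the final polish (must start by minute 172). That means finishing by minute 172, i.e. starting by 172 − 50 = minute 122.
Since actor marking (must start by minute 122) depends on it, set dressing must finish by minute 122. Backing off its 40-minute duration gives a latest start of minute 82.

82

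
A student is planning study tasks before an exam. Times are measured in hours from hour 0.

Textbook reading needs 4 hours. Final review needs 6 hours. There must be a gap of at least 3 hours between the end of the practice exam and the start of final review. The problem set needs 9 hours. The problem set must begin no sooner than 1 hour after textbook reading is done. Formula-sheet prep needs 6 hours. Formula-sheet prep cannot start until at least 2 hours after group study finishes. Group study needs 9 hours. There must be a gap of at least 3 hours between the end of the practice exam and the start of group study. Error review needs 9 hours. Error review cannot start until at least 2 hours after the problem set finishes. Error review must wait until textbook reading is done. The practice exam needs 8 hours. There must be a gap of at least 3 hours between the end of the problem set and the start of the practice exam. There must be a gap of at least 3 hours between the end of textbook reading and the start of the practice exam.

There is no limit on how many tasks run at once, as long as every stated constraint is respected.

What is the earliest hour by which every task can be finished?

Textbook reading can start immediately at hour 0; it finishes at hour 4.
The problem set cannot begin until textbook reading (finishes hour 4, plus 1-hour gap → hour 5). It runs from hour 5 to 5 + 9 = hour 14.
For error review: the problem set (finishes hour 14, plus 2-hour gap → hour 16); textbook reading (finishes hour 4). Taking the maximum gives a start of hour 16, and it finishes at 16 + 9 = hour 25.
The practice exam needs all of the problem set (finishes hour 14, plus 3-hour gap → hour 17); textbook reading (finishes hour 4, plus 3-hour gap → hour 7). That puts its earliest start at hour 17; it finishes at 17 + 8 = hour 25.
Final review waits on the practice exam (finishes hour 25, plus 3-hour gap → hour 28), so it starts at hour 28 and finishes at 28 + 6 = hour 34.
Group study cannot begin until the practice exam (finishes hour 25, plus 3-hour gap → hour 28). It runs from hour 28 to 28 + 9 = hour 37.
Formula-sheet prep waits on group study (finishes hour 37, plus 2-hour gap → hour 39), so it starts at hour 39 and finishes at 39 + 6 = hour 45.
All tasks are finished once the last one completes. Finish times: Textbook reading at 4, The problem set at 14, The practice exam at 25, Error review at 25, Group study at 37, Formula-sheet prep at 45, Final review at 34. The latest is hour 45.

45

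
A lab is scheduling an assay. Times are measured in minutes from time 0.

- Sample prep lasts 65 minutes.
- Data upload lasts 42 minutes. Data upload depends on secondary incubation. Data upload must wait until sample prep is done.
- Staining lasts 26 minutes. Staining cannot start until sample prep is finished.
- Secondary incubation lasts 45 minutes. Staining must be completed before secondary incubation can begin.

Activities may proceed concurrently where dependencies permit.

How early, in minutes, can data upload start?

136

Sample prep has no prerequisites, so it starts at minute 0 and finishes at minute 65.
Staining waits on sample prep (finishes minute 65), so it starts at minute 65 and finishes at 65 + 26 = minute 91.
Secondary incubation cannot begin until staining (finishes minute 91). It runs from minute 91 to 91 + 45 = minute 136.
Data upload waits on secondary incubation (finishes minute 136); sample prep (finishes minute 65). The latest of these is minute 136, which is the earliest data upload can start.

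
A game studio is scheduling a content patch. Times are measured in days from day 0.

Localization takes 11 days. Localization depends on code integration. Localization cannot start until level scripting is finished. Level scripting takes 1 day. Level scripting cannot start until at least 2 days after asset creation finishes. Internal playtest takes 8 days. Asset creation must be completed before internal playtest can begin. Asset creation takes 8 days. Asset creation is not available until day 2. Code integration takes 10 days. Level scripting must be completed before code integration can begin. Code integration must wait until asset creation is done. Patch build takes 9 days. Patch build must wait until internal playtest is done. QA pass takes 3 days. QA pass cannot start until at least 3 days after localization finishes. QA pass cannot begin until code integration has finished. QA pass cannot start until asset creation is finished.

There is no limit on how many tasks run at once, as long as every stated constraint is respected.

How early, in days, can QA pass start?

37

Asset creation waits on its own release at day 2, so it starts at day 2 and finishes at 2 + 8 = day 10.
Level scripting waits on asset creation (finishes day 10, plus 2-day gap → day 12), so it starts at day 12 and finishes at 12 + 1 = day 13.
For code integration: level scripting (finishes day 13); asset creation (finishes day 10). Taking the maximum gives a start of day 13, and it finishes at 13 + 10 = day 23.
Localization has to wait for code integration (finishes day 23); level scripting (finishes day 13). The latest of these is day 23, so localization runs day 23 to 23 + 11 = day 34.
QA pass waits on localization (finishes day 34, plus 3-day gap → day 37); code integration (finishes day 23); asset creation (finishes day 10). The latest of these is day 37, which is the earliest QA pass can start.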